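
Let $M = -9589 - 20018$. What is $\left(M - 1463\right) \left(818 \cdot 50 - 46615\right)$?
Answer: $177565050$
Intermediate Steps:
$M = -29607$ ($M = -9589 - 20018 = -29607$)
$\left(M - 1463\right) \left(818 \cdot 50 - 46615\right) = \left(-29607 - 1463\right) \left(818 \cdot 50 - 46615\right) = - 31070 \left(40900 - 46615\right) = \left(-31070\right) \left(-5715\right) = 177565050$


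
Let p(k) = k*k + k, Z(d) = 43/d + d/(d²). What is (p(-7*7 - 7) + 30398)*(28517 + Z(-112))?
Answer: 13365505635/14 ≈ 9.5468e+8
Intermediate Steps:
Z(d) = 44/d (Z(d) = 43/d + d/d² = 43/d + 1/d = 44/d)
p(k) = k + k² (p(k) = k² + k = k + k²)
(p(-7*7 - 7) + 30398)*(28517 + Z(-112)) = ((-7*7 - 7)*(1 + (-7*7 - 7)) + 30398)*(28517 + 44/(-112)) = ((-49 - 7)*(1 + (-49 - 7)) + 30398)*(28517 + 44*(-1/112)) = (-56*(1 - 56) + 30398)*(28517 - 11/28) = (-56*(-55) + 30398)*(798465/28) = (3080 + 30398)*(798465/28) = 33478*(798465/28) = 13365505635/14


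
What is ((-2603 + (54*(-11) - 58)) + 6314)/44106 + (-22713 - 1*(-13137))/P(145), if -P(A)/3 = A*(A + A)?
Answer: 134708651/927328650 ≈ 0.14527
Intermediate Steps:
P(A) = -6*A² (P(A) = -3*A*(A + A) = -3*A*2*A = -6*A²)
((-2603 + (54*(-11) - 58)) + 6314)/44106 + (-22713 - 1*(-13137))/P(145) = ((-2603 + (54*(-11) - 58)) + 6314)/44106 + (-22713 - 1*(-13137))/((-6*145²)) = ((-2603 + (-594 - 58)) + 6314)*(1/44106) + (-22713 + 13137)/((-6*21025)) = ((-2603 - 652) + 6314)*(1/44106) - 9576/(-126150) = (-3255 + 6314)*(1/44106) - 9576*(-1/126150) = 3059*(1/44106) + 1596/21025 = 3059/44106 + 1596/21025 = 134708651/927328650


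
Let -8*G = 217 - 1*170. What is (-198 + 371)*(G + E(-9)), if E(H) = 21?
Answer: 20933/8 ≈ 2616.6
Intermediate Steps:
G = -47/8 (G = -(217 - 1*170)/8 = -(217 - 170)/8 = -⅛*47 = -47/8 ≈ -5.8750)
(-198 + 371)*(G + E(-9)) = (-198 + 371)*(-47/8 + 21) = 173*(121/8) = 20933/8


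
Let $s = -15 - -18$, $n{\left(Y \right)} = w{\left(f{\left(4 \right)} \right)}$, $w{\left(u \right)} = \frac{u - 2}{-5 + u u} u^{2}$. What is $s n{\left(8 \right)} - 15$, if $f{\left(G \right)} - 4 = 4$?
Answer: $\frac{267}{59} \approx 4.5254$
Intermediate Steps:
$f{\left(G \right)} = 8$ ($f{\left(G \right)} = 4 + 4 = 8$)
$w{\left(u \right)} = \frac{u^{2} \left(-2 + u\right)}{-5 + u^{2}}$ ($w{\left(u \right)} = \frac{-2 + u}{-5 + u^{2}} u^{2} = \frac{u^{2} \left(-2 + u\right)}{-5 + u^{2}}$)
$n{\left(Y \right)} = \frac{384}{59}$ ($n{\left(Y \right)} = \frac{8^{2} \left(-2 + 8\right)}{-5 + 8^{2}} = 64 \frac{1}{-5 + 64} \cdot 6 = 64 \cdot \frac{1}{59} \cdot 6 = \frac{384}{59}$)
$s = 3$ ($s = -15 + 18 = 3$)
$s n{\left(8 \right)} - 15 = 3 \cdot \frac{384}{59} - 15 = \frac{1152}{59} - 15 = \frac{267}{59}$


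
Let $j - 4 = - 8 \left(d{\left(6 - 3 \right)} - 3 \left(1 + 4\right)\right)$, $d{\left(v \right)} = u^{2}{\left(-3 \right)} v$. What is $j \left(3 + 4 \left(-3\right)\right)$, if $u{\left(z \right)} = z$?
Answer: $828$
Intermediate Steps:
$d{\left(v \right)} = 9 v$ ($d{\left(v \right)} = \left(-3\right)^{2} v = 9 v$)
$j = -92$ ($j = 4 - 8 \left(9 \left(6 - 3\right) - 3 \left(1 + 4\right)\right) = 4 - 8 \left(9 \cdot 3 - 15\right) = 4 - 8 \left(27 - 15\right) = 4 - 96 = -92$)
$j \left(3 + 4 \left(-3\right)\right) = - 92 \left(3 + 4 \left(-3\right)\right) = - 92 \left(3 - 12\right) = \left(-92\right) \left(-9\right) = 828$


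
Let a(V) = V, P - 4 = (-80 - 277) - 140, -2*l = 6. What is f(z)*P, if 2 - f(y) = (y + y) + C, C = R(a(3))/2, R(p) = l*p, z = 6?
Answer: 5423/2 ≈ 2711.5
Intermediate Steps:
l = -3 (l = -½*6 = -3)
P = -493 (P = 4 + ((-80 - 277) - 140) = 4 + (-357 - 140) = 4 - 497 = -493)
R(p) = -3*p
C = -9/2 (C = -3*3/2 = -9*½ = -9/2 ≈ -4.5000)
f(y) = 13/2 - 2*y (f(y) = 2 - ((y + y) - 9/2) = 2 - (2*y - 9/2) = 2 - (-9/2 + 2*y) = 2 + (9/2 - 2*y) = 13/2 - 2*y)
f(z)*P = (13/2 - 2*6)*(-493) = (13/2 - 12)*(-493) = -11/2*(-493) = 5423/2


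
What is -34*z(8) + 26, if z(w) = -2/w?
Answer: 69/2 ≈ 34.500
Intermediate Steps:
-34*z(8) + 26 = -(-68)/8 + 26 = -34*(-¼) + 26 = 17/2 + 26 = 69/2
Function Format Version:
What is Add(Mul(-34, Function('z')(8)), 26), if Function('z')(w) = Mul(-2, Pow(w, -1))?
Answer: Rational(69, 2) ≈ 34.500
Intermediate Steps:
Add(Mul(-34, Function('z')(8)), 26) = Add(Mul(-34, Mul(-2, Pow(8, -1))), 26) = Add(Mul(-34, Mul(-2, Rational(1, 8))), 26) = Add(Mul(-34, Rational(-1, 4)), 26) = Add(Rational(17, 2), 26) = Rational(69, 2)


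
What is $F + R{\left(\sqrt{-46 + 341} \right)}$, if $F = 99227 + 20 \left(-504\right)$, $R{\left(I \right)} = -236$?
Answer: $88911$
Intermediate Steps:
$F = 89147$ ($F = 99227 - 10080 = 89147$)
$F + R{\left(\sqrt{-46 + 341} \right)} = 89147 - 236 = 88911$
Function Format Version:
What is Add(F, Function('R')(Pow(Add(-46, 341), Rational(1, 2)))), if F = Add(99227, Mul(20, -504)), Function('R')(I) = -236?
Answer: 88911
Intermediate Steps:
F = 89147 (F = Add(99227, -10080) = 89147)
Add(F, Function('R')(Pow(Add(-46, 341), Rational(1, 2)))) = Add(89147, -236) = 88911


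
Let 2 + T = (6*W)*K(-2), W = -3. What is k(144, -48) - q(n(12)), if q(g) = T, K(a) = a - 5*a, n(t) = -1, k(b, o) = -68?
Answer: 78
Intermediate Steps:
K(a) = -4*a
T = -146 (T = -2 + (6*(-3))*(-4*(-2)) = -2 - 18*8 = -2 - 144 = -146)
q(g) = -146
k(144, -48) - q(n(12)) = -68 - 1*(-146) = -68 + 146 = 78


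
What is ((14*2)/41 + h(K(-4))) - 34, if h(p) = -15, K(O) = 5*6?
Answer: -1981/41 ≈ -48.317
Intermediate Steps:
K(O) = 30
((14*2)/41 + h(K(-4))) - 34 = ((14*2)/41 - 15) - 34 = (28*(1/41) - 15) - 34 = (28/41 - 15) - 34 = -587/41 - 34 = -1981/41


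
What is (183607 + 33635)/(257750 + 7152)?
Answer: 108621/132451 ≈ 0.82008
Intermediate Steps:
(183607 + 33635)/(257750 + 7152) = 217242/264902 = 217242*(1/264902) = 108621/132451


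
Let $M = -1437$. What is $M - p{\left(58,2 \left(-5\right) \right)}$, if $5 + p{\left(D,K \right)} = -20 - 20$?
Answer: $-1392$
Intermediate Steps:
$p{\left(D,K \right)} = -45$ ($p{\left(D,K \right)} = -5 - 40 = -45$)
$M - p{\left(58,2 \left(-5\right) \right)} = -1437 - -45 = -1437 + 45 = -1392$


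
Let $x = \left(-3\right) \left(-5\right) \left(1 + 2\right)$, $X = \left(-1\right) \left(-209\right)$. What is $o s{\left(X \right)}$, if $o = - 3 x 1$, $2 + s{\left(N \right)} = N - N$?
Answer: $270$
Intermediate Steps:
$X = 209$
$x = 45$ ($x = 15 \cdot 3 = 45$)
$s{\left(N \right)} = -2$ ($s{\left(N \right)} = -2 + \left(N - N\right) = -2 + 0 = -2$)
$o = -135$ ($o = \left(-3\right) 45 \cdot 1 = \left(-135\right) 1 = -135$)
$o s{\left(X \right)} = \left(-135\right) \left(-2\right) = 270$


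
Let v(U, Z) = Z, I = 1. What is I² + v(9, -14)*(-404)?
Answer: 5657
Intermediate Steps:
I² + v(9, -14)*(-404) = 1² - 14*(-404) = 1 + 5656 = 5657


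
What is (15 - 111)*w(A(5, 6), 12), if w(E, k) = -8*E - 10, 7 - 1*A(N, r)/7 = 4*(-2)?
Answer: 81600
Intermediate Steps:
A(N, r) = 105 (A(N, r) = 49 - 28*(-2) = 49 - 7*(-8) = 49 + 56 = 105)
w(E, k) = -10 - 8*E
(15 - 111)*w(A(5, 6), 12) = (15 - 111)*(-10 - 8*105) = -96*(-10 - 840) = -96*(-850) = 81600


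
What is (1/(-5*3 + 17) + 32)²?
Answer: 4225/4 ≈ 1056.3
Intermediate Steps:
(1/(-5*3 + 17) + 32)² = (1/(-15 + 17) + 32)² = (1/2 + 32)² = (½ + 32)² = (65/2)² = 4225/4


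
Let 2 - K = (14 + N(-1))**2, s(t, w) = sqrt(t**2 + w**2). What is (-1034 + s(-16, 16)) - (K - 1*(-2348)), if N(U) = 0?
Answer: -3188 + 16*sqrt(2) ≈ -3165.4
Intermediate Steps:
K = -194 (K = 2 - (14 + 0)**2 = 2 - 1*14**2 = 2 - 1*196 = 2 - 196 = -194)
(-1034 + s(-16, 16)) - (K - 1*(-2348)) = (-1034 + sqrt((-16)**2 + 16**2)) - (-194 - 1*(-2348)) = (-1034 + sqrt(256 + 256)) - (-194 + 2348) = (-1034 + sqrt(512)) - 1*2154 = (-1034 + 16*sqrt(2)) - 2154 = -3188 + 16*sqrt(2)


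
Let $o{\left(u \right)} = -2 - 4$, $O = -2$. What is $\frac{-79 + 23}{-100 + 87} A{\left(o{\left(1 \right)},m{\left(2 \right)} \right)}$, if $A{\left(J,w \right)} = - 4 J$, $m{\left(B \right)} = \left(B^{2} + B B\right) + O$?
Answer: $\frac{1344}{13} \approx 103.38$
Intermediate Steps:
$o{\left(u \right)} = -6$
$m{\left(B \right)} = -2 + 2 B^{2}$ ($m{\left(B \right)} = \left(B^{2} + B B\right) - 2 = \left(B^{2} + B^{2}\right) - 2 = 2 B^{2} - 2 = -2 + 2 B^{2}$)
$\frac{-79 + 23}{-100 + 87} A{\left(o{\left(1 \right)},m{\left(2 \right)} \right)} = \frac{-79 + 23}{-100 + 87} \left(\left(-4\right) \left(-6\right)\right) = - \frac{56}{-13} \cdot 24 = \left(-56\right) \left(- \frac{1}{13}\right) 24 = \frac{56}{13} \cdot 24 = \frac{1344}{13}$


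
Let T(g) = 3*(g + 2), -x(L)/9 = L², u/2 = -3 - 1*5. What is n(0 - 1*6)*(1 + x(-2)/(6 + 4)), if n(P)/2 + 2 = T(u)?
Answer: 1144/5 ≈ 228.80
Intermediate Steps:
u = -16 (u = 2*(-3 - 1*5) = 2*(-3 - 5) = 2*(-8) = -16)
x(L) = -9*L²
T(g) = 6 + 3*g (T(g) = 3*(2 + g) = 6 + 3*g)
n(P) = -88 (n(P) = -4 + 2*(6 + 3*(-16)) = -4 + 2*(6 - 48) = -4 + 2*(-42) = -4 - 84 = -88)
n(0 - 1*6)*(1 + x(-2)/(6 + 4)) = -88*(1 + (-9*(-2)²)/(6 + 4)) = -88*(1 - 9*4/10) = -88*(1 - 36*⅒) = -88*(1 - 18/5) = -88*(-13/5) = 1144/5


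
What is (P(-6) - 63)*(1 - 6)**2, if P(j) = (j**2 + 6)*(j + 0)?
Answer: -7875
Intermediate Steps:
P(j) = j*(6 + j**2) (P(j) = (6 + j**2)*j = j*(6 + j**2))
(P(-6) - 63)*(1 - 6)**2 = (-6*(6 + (-6)**2) - 63)*(1 - 6)**2 = (-6*(6 + 36) - 63)*(-5)**2 = (-6*42 - 63)*25 = (-252 - 63)*25 = -315*25 = -7875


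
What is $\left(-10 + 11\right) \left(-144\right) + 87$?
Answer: $-57$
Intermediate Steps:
$\left(-10 + 11\right) \left(-144\right) + 87 = 1 \left(-144\right) + 87 = -144 + 87 = -57$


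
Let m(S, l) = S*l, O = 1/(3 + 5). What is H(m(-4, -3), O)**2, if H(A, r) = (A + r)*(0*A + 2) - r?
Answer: 37249/64 ≈ 582.02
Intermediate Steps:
O = 1/8 ≈ 0.12500
H(A, r) = r + 2*A (H(A, r) = (A + r)*(0 + 2) - r = (A + r)*2 - r = (2*A + 2*r) - r = r + 2*A)
H(m(-4, -3), O)**2 = (1/8 + 2*(-4*(-3)))**2 = (1/8 + 2*12)**2 = (1/8 + 24)**2 = (193/8)**2 = 37249/64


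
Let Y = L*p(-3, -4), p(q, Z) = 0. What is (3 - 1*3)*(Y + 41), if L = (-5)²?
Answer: 0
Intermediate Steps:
L = 25
Y = 0 (Y = 25*0 = 0)
(3 - 1*3)*(Y + 41) = (3 - 1*3)*(0 + 41) = (3 - 3)*41 = 0*41 = 0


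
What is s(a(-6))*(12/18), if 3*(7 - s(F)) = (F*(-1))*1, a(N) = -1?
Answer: 40/9 ≈ 4.4444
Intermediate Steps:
s(F) = 7 + F/3 (s(F) = 7 - F*(-1)/3 = 7 - (-F)/3 = 7 - (-1)*F/3 = 7 + F/3)
s(a(-6))*(12/18) = (7 + (⅓)*(-1))*(12/18) = (7 - ⅓)*(12*(1/18)) = (20/3)*(⅔) = 40/9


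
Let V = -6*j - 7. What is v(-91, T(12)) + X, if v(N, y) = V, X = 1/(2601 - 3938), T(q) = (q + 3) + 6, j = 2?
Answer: -25404/1337 ≈ -19.001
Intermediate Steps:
T(q) = 9 + q (T(q) = (3 + q) + 6 = 9 + q)
X = -1/1337 (X = 1/(-1337) = -1/1337 ≈ -0.00074794)
V = -19 (V = -6*2 - 7 = -12 - 7 = -19)
v(N, y) = -19
v(-91, T(12)) + X = -19 - 1/1337 = -25404/1337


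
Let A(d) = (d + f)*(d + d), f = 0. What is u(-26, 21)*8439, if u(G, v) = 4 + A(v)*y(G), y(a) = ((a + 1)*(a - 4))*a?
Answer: -145142327244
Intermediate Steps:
y(a) = a*(1 + a)*(-4 + a) (y(a) = ((1 + a)*(-4 + a))*a = a*(1 + a)*(-4 + a))
A(d) = 2*d² (A(d) = (d + 0)*(d + d) = d*(2*d) = 2*d²)
u(G, v) = 4 + 2*G*v²*(-4 + G² - 3*G) (u(G, v) = 4 + (2*v²)*(G*(-4 + G² - 3*G)) = 4 + 2*G*v²*(-4 + G² - 3*G))
u(-26, 21)*8439 = (4 - 2*(-26)*21²*(4 - 1*(-26)² + 3*(-26)))*8439 = (4 - 2*(-26)*441*(4 - 1*676 - 78))*8439 = (4 - 2*(-26)*441*(4 - 676 - 78))*8439 = (4 - 2*(-26)*441*(-750))*8439 = (4 - 17199000)*8439 = -17198996*8439 = -145142327244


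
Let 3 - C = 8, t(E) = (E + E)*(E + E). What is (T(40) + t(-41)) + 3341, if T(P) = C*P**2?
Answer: 2065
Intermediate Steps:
t(E) = 4*E**2 (t(E) = (2*E)*(2*E) = 4*E**2)
C = -5 (C = 3 - 1*8 = 3 - 8 = -5)
T(P) = -5*P**2
(T(40) + t(-41)) + 3341 = (-5*40**2 + 4*(-41)**2) + 3341 = (-5*1600 + 4*1681) + 3341 = (-8000 + 6724) + 3341 = -1276 + 3341 = 2065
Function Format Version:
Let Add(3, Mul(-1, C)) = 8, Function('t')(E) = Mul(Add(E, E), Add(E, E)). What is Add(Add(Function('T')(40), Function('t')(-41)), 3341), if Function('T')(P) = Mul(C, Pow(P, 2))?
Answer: 2065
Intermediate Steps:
Function('t')(E) = Mul(4, Pow(E, 2)) (Function('t')(E) = Mul(Mul(2, E), Mul(2, E)) = Mul(4, Pow(E, 2)))
C = -5 (C = Add(3, Mul(-1, 8)) = Add(3, -8) = -5)
Function('T')(P) = Mul(-5, Pow(P, 2))
Add(Add(Function('T')(40), Function('t')(-41)), 3341) = Add(Add(Mul(-5, Pow(40, 2)), Mul(4, Pow(-41, 2))), 3341) = Add(Add(Mul(-5, 1600), Mul(4, 1681)), 3341) = Add(Add(-8000, 6724), 3341) = Add(-1276, 3341) = 2065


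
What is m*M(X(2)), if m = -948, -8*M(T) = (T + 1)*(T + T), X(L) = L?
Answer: 1422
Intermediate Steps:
M(T) = -T*(1 + T)/4 (M(T) = -(T + 1)*(T + T)/8 = -(1 + T)*2*T/8 = -T*(1 + T)/4)
m*M(X(2)) = -(-237)*2*(1 + 2) = -(-237)*2*3 = -948*(-3/2) = 1422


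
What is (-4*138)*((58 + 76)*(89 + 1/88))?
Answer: -72423918/11 ≈ -6.5840e+6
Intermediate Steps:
(-4*138)*((58 + 76)*(89 + 1/88)) = -73968*(89 + 1/88) = -73968*7833/88 = -552*524811/44 = -72423918/11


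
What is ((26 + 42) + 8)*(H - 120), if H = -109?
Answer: -17404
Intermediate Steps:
((26 + 42) + 8)*(H - 120) = ((26 + 42) + 8)*(-109 - 120) = (68 + 8)*(-229) = 76*(-229) = -17404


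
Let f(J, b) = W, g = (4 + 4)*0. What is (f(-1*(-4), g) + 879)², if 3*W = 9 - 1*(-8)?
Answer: 7043716/9 ≈ 7.8264e+5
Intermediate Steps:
W = 17/3 (W = (9 - 1*(-8))/3 = (9 + 8)/3 = (⅓)*17 = 17/3 ≈ 5.6667)
g = 0 (g = 8*0 = 0)
f(J, b) = 17/3
(f(-1*(-4), g) + 879)² = (17/3 + 879)² = (2654/3)² = 7043716/9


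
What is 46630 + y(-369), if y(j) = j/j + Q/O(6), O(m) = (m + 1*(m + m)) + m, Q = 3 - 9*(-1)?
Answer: 93263/2 ≈ 46632.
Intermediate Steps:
Q = 12 (Q = 3 + 9 = 12)
O(m) = 4*m (O(m) = (m + 1*(2*m)) + m = (m + 2*m) + m = 3*m + m = 4*m)
y(j) = 3/2 (y(j) = j/j + 12/((4*6)) = 1 + 12/24 = 1 + 12*(1/24) = 1 + ½ = 3/2)
46630 + y(-369) = 46630 + 3/2 = 93263/2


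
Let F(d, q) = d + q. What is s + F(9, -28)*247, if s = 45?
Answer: -4648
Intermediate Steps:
s + F(9, -28)*247 = 45 + (9 - 28)*247 = 45 - 19*247 = 45 - 4693 = -4648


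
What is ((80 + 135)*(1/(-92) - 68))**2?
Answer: 1809711015025/8464 ≈ 2.1381e+8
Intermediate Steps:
((80 + 135)*(1/(-92) - 68))**2 = (215*(-1/92 - 68))**2 = (215*(-6257/92))**2 = (-1345255/92)**2 = 1809711015025/8464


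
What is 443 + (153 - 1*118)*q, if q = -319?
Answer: -10722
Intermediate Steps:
443 + (153 - 1*118)*q = 443 + (153 - 1*118)*(-319) = 443 + (153 - 118)*(-319) = 443 + 35*(-319) = 443 - 11165 = -10722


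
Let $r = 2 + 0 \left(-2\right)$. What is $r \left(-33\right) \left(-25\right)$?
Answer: $1650$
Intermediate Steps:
$r = 2$ ($r = 2 + 0 = 2$)
$r \left(-33\right) \left(-25\right) = 2 \left(-33\right) \left(-25\right) = \left(-66\right) \left(-25\right) = 1650$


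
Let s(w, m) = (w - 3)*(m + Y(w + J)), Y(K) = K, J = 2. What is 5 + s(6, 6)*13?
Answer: 551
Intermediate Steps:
s(w, m) = (-3 + w)*(2 + m + w) (s(w, m) = (w - 3)*(m + (w + 2)) = (-3 + w)*(m + (2 + w)) = (-3 + w)*(2 + m + w))
5 + s(6, 6)*13 = 5 + (-6 + 6² - 1*6 - 3*6 + 6*6)*13 = 5 + (-6 + 36 - 6 - 18 + 36)*13 = 5 + 42*13 = 5 + 546 = 551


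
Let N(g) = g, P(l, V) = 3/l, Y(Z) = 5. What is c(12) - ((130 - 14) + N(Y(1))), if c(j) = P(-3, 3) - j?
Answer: -134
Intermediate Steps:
c(j) = -1 - j (c(j) = 3/(-3) - j = 3*(-1/3) - j = -1 - j)
c(12) - ((130 - 14) + N(Y(1))) = (-1 - 1*12) - ((130 - 14) + 5) = (-1 - 12) - (116 + 5) = -13 - 1*121 = -13 - 121 = -134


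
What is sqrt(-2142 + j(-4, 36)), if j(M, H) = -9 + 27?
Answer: 6*I*sqrt(59) ≈ 46.087*I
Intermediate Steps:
j(M, H) = 18
sqrt(-2142 + j(-4, 36)) = sqrt(-2142 + 18) = sqrt(-2124) = 6*I*sqrt(59)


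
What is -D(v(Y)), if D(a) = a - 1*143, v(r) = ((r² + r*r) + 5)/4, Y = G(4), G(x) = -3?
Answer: 549/4 ≈ 137.25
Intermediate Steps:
Y = -3
v(r) = 5/4 + r²/2 (v(r) = ((r² + r²) + 5)*(¼) = (2*r² + 5)*(¼) = (5 + 2*r²)*(¼) = 5/4 + r²/2)
D(a) = -143 + a (D(a) = a - 143 = -143 + a)
-D(v(Y)) = -(-143 + (5/4 + (½)*(-3)²)) = -(-143 + (5/4 + (½)*9)) = -(-143 + (5/4 + 9/2)) = -(-143 + 23/4) = -1*(-549/4) = 549/4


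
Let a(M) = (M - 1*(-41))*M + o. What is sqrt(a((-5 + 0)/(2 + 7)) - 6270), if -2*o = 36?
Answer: 2*I*sqrt(127787)/9 ≈ 79.438*I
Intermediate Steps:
o = -18 (o = -1/2*36 = -18)
a(M) = -18 + M*(41 + M) (a(M) = (M - 1*(-41))*M - 18 = (M + 41)*M - 18 = (41 + M)*M - 18 = M*(41 + M) - 18 = -18 + M*(41 + M))
sqrt(a((-5 + 0)/(2 + 7)) - 6270) = sqrt((-18 + ((-5 + 0)/(2 + 7))**2 + 41*((-5 + 0)/(2 + 7))) - 6270) = sqrt((-18 + (-5/9)**2 + 41*(-5/9)) - 6270) = sqrt((-18 + 25/81 - 205/9) - 6270) = sqrt(-3278/81 - 6270) = sqrt(-511148/81) = 2*I*sqrt(127787)/9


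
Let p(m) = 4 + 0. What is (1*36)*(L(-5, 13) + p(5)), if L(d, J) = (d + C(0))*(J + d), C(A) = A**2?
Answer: -1296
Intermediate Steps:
p(m) = 4
L(d, J) = d*(J + d) (L(d, J) = (d + 0**2)*(J + d) = (d + 0)*(J + d) = d*(J + d))
(1*36)*(L(-5, 13) + p(5)) = (1*36)*(-5*(13 - 5) + 4) = 36*(-5*8 + 4) = 36*(-40 + 4) = 36*(-36) = -1296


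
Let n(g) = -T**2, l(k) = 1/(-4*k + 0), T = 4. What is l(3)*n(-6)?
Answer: 4/3 ≈ 1.3333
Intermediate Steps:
l(k) = -1/(4*k) (l(k) = 1/(-4*k) = -1/(4*k))
n(g) = -16 (n(g) = -1*4**2 = -1*16 = -16)
l(3)*n(-6) = -1/4/3*(-16) = -1/4*1/3*(-16) = -1/12*(-16) = 4/3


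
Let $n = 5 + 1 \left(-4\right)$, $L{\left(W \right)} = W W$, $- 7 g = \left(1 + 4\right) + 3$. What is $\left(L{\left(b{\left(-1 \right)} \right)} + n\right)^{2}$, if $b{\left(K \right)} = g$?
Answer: $\frac{12769}{2401} \approx 5.3182$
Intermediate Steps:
$g = - \frac{8}{7}$ ($g = - \frac{\left(1 + 4\right) + 3}{7} = - \frac{5 + 3}{7} = \left(- \frac{1}{7}\right) 8 = - \frac{8}{7} \approx -1.1429$)
$b{\left(K \right)} = - \frac{8}{7}$
$L{\left(W \right)} = W^{2}$
$n = 1$ ($n = 5 - 4 = 1$)
$\left(L{\left(b{\left(-1 \right)} \right)} + n\right)^{2} = \left(\left(- \frac{8}{7}\right)^{2} + 1\right)^{2} = \left(\frac{64}{49} + 1\right)^{2} = \left(\frac{113}{49}\right)^{2} = \frac{12769}{2401}$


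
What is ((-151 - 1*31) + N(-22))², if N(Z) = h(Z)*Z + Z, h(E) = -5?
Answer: 8836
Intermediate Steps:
N(Z) = -4*Z (N(Z) = -5*Z + Z = -4*Z)
((-151 - 1*31) + N(-22))² = ((-151 - 1*31) - 4*(-22))² = ((-151 - 31) + 88)² = (-182 + 88)² = (-94)² = 8836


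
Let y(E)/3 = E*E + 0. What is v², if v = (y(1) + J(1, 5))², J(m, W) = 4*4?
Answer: 130321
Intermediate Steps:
y(E) = 3*E² (y(E) = 3*(E*E + 0) = 3*(E² + 0) = 3*E²)
J(m, W) = 16
v = 361 (v = (3*1² + 16)² = (3*1 + 16)² = (3 + 16)² = 19² = 361)
v² = 361² = 130321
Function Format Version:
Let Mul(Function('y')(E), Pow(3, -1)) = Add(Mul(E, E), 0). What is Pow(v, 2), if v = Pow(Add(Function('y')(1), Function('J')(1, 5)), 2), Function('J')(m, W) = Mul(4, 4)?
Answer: 130321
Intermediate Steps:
Function('y')(E) = Mul(3, Pow(E, 2)) (Function('y')(E) = Mul(3, Add(Mul(E, E), 0)) = Mul(3, Add(Pow(E, 2), 0)) = Mul(3, Pow(E, 2)))
Function('J')(m, W) = 16
v = 361 (v = Pow(Add(Mul(3, Pow(1, 2)), 16), 2) = Pow(Add(Mul(3, 1), 16), 2) = Pow(Add(3, 16), 2) = Pow(19, 2) = 361)
Pow(v, 2) = Pow(361, 2) = 130321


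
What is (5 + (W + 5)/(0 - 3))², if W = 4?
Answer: 4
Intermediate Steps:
(5 + (W + 5)/(0 - 3))² = (5 + (4 + 5)/(0 - 3))² = (5 + 9/(-3))² = (5 + 9*(-⅓))² = (5 - 3)² = 2² = 4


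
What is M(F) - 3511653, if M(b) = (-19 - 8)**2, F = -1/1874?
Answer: -3510924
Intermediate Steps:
F = -1/1874 (F = -1*1/1874 = -1/1874 ≈ -0.00053362)
M(b) = 729 (M(b) = (-27)**2 = 729)
M(F) - 3511653 = 729 - 3511653 = -3510924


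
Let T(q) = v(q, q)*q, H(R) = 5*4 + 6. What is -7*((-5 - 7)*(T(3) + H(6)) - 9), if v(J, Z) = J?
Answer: 3003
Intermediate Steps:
H(R) = 26 (H(R) = 20 + 6 = 26)
T(q) = q² (T(q) = q*q = q²)
-7*((-5 - 7)*(T(3) + H(6)) - 9) = -7*((-5 - 7)*(3² + 26) - 9) = -7*(-12*(9 + 26) - 9) = -7*(-12*35 - 9) = -7*(-420 - 9) = -7*(-429) = 3003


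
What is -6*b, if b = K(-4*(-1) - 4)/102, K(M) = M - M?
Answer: 0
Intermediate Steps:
K(M) = 0
b = 0 (b = 0/102 = 0*(1/102) = 0)
-6*b = -6*0 = 0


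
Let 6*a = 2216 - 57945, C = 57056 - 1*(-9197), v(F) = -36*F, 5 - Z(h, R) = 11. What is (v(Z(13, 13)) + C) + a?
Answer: 343085/6 ≈ 57181.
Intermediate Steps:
Z(h, R) = -6 (Z(h, R) = 5 - 1*11 = 5 - 11 = -6)
C = 66253 (C = 57056 + 9197 = 66253)
a = -55729/6 (a = (2216 - 57945)/6 = (⅙)*(-55729) = -55729/6 ≈ -9288.2)
(v(Z(13, 13)) + C) + a = (-36*(-6) + 66253) - 55729/6 = (216 + 66253) - 55729/6 = 66469 - 55729/6 = 343085/6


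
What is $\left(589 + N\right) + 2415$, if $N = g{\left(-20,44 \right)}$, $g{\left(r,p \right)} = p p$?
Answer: $4940$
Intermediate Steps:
$g{\left(r,p \right)} = p^{2}$
$N = 1936$ ($N = 44^{2} = 1936$)
$\left(589 + N\right) + 2415 = \left(589 + 1936\right) + 2415 = 2525 + 2415 = 4940$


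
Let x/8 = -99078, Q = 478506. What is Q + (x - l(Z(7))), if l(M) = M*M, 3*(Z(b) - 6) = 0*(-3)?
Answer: -314154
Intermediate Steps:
x = -792624 (x = 8*(-99078) = -792624)
Z(b) = 6 (Z(b) = 6 + (0*(-3))/3 = 6 + (⅓)*0 = 6 + 0 = 6)
l(M) = M²
Q + (x - l(Z(7))) = 478506 + (-792624 - 1*6²) = 478506 + (-792624 - 1*36) = 478506 + (-792624 - 36) = 478506 - 792660 = -314154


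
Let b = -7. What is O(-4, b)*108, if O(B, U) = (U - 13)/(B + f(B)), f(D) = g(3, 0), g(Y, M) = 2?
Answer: 1080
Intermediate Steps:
f(D) = 2
O(B, U) = (-13 + U)/(2 + B) (O(B, U) = (U - 13)/(B + 2) = (-13 + U)/(2 + B))
O(-4, b)*108 = ((-13 - 7)/(2 - 4))*108 = (-20/(-2))*108 = -½*(-20)*108 = 10*108 = 1080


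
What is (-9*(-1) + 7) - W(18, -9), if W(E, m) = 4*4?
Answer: 0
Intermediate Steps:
W(E, m) = 16
(-9*(-1) + 7) - W(18, -9) = (-9*(-1) + 7) - 1*16 = (9 + 7) - 16 = 16 - 16 = 0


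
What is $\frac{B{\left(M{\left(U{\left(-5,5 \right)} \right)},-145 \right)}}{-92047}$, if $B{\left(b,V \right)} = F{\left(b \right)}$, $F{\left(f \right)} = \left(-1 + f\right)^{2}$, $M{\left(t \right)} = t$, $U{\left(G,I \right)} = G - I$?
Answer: $- \frac{121}{92047} \approx -0.0013145$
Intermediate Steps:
$B{\left(b,V \right)} = \left(-1 + b\right)^{2}$
$\frac{B{\left(M{\left(U{\left(-5,5 \right)} \right)},-145 \right)}}{-92047} = \frac{\left(-1 - 10\right)^{2}}{-92047} = \left(-1 - 10\right)^{2} \left(- \frac{1}{92047}\right) = \left(-11\right)^{2} \left(- \frac{1}{92047}\right) = 121 \left(- \frac{1}{92047}\right) = - \frac{121}{92047}$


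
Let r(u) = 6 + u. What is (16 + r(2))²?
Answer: 576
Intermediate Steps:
(16 + r(2))² = (16 + (6 + 2))² = (16 + 8)² = 24² = 576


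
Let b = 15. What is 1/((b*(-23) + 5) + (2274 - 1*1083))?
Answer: 1/851 ≈ 0.0011751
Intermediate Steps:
1/((b*(-23) + 5) + (2274 - 1*1083)) = 1/((15*(-23) + 5) + (2274 - 1*1083)) = 1/((-345 + 5) + (2274 - 1083)) = 1/(-340 + 1191) = 1/851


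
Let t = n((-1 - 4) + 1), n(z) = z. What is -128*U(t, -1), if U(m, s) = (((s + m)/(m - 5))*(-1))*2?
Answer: 1280/9 ≈ 142.22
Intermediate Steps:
t = -4 (t = (-1 - 4) + 1 = -5 + 1 = -4)
U(m, s) = -2*(m + s)/(-5 + m) (U(m, s) = (((m + s)/(-5 + m))*(-1))*2 = -(m + s)/(-5 + m)*2 = -2*(m + s)/(-5 + m))
-128*U(t, -1) = -256*(-1*(-4) - 1*(-1))/(-5 - 4) = -256*(4 + 1)/(-9) = -256*(-1)*5/9 = -128*(-10/9) = 1280/9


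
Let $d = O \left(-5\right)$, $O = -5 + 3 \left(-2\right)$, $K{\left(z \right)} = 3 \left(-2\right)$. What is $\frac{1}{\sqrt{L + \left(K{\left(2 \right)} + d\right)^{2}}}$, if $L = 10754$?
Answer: $\frac{\sqrt{13155}}{13155} \approx 0.0087188$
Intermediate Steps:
$K{\left(z \right)} = -6$
$O = -11$ ($O = -5 - 6 = -11$)
$d = 55$ ($d = \left(-11\right) \left(-5\right) = 55$)
$\frac{1}{\sqrt{L + \left(K{\left(2 \right)} + d\right)^{2}}} = \frac{1}{\sqrt{10754 + \left(-6 + 55\right)^{2}}} = \frac{1}{\sqrt{10754 + 49^{2}}} = \frac{1}{\sqrt{10754 + 2401}} = \frac{1}{\sqrt{13155}} = \frac{\sqrt{13155}}{13155}$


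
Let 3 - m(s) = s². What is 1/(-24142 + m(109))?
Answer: -1/36020 ≈ -2.7762e-5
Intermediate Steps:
m(s) = 3 - s²
1/(-24142 + m(109)) = 1/(-24142 + (3 - 1*109²)) = 1/(-24142 + (3 - 1*11881)) = 1/(-24142 + (3 - 11881)) = 1/(-24142 - 11878) = 1/(-36020) = -1/36020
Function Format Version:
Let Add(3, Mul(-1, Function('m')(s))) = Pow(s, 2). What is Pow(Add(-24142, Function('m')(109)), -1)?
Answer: Rational(-1, 36020) ≈ -2.7762e-5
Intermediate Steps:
Function('m')(s) = Add(3, Mul(-1, Pow(s, 2)))
Pow(Add(-24142, Function('m')(109)), -1) = Pow(Add(-24142, Add(3, Mul(-1, Pow(109, 2)))), -1) = Pow(Add(-24142, Add(3, Mul(-1, 11881))), -1) = Pow(Add(-24142, Add(3, -11881)), -1) = Pow(Add(-24142, -11878), -1) = Pow(-36020, -1) = Rational(-1, 36020)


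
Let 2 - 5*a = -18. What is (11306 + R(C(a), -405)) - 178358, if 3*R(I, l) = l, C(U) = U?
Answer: -167187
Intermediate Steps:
a = 4 (a = 2/5 - 1/5*(-18) = 2/5 + 18/5 = 4)
R(I, l) = l/3
(11306 + R(C(a), -405)) - 178358 = (11306 + (1/3)*(-405)) - 178358 = (11306 - 135) - 178358 = 11171 - 178358 = -167187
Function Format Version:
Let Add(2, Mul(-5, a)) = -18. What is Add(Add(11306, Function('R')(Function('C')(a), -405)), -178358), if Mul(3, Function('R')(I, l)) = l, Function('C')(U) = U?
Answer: -167187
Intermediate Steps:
a = 4 (a = Add(Rational(2, 5), Mul(Rational(-1, 5), -18)) = Add(Rational(2, 5), Rational(18, 5)) = 4)
Function('R')(I, l) = Mul(Rational(1, 3), l)
Add(Add(11306, Function('R')(Function('C')(a), -405)), -178358) = Add(Add(11306, Mul(Rational(1, 3), -405)), -178358) = Add(Add(11306, -135), -178358) = Add(11171, -178358) = -167187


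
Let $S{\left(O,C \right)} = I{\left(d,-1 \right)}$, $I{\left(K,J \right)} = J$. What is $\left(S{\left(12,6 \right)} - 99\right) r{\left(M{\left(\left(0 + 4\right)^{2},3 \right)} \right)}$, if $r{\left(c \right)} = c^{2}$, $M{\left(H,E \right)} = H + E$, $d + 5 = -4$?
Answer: $-36100$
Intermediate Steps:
$d = -9$ ($d = -5 - 4 = -9$)
$S{\left(O,C \right)} = -1$
$M{\left(H,E \right)} = E + H$
$\left(S{\left(12,6 \right)} - 99\right) r{\left(M{\left(\left(0 + 4\right)^{2},3 \right)} \right)} = \left(-1 - 99\right) \left(3 + \left(0 + 4\right)^{2}\right)^{2} = - 100 \left(3 + 4^{2}\right)^{2} = - 100 \left(3 + 16\right)^{2} = - 100 \cdot 19^{2} = \left(-100\right) 361 = -36100$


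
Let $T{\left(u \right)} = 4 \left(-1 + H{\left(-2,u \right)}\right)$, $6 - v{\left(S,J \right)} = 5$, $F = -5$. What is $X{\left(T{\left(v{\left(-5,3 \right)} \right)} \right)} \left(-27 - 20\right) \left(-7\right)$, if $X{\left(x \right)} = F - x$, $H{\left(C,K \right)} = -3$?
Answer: $3619$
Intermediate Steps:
$v{\left(S,J \right)} = 1$ ($v{\left(S,J \right)} = 6 - 5 = 1$)
$T{\left(u \right)} = -16$ ($T{\left(u \right)} = 4 \left(-1 - 3\right) = 4 \left(-4\right) = -16$)
$X{\left(x \right)} = -5 - x$
$X{\left(T{\left(v{\left(-5,3 \right)} \right)} \right)} \left(-27 - 20\right) \left(-7\right) = \left(-5 - -16\right) \left(-27 - 20\right) \left(-7\right) = \left(-5 + 16\right) \left(\left(-47\right) \left(-7\right)\right) = 11 \cdot 329 = 3619$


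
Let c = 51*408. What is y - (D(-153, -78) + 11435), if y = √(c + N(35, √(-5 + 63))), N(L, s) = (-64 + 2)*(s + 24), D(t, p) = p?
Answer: -11357 + √(19320 - 62*√58) ≈ -11220.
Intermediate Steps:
N(L, s) = -1488 - 62*s (N(L, s) = -62*(24 + s) = -1488 - 62*s)
c = 20808
y = √(19320 - 62*√58) (y = √(20808 + (-1488 - 62*√(-5 + 63))) = √(20808 + (-1488 - 62*√58)) = √(19320 - 62*√58) ≈ 137.29)
y - (D(-153, -78) + 11435) = √(19320 - 62*√58) - (-78 + 11435) = √(19320 - 62*√58) - 1*11357 = √(19320 - 62*√58) - 11357 = -11357 + √(19320 - 62*√58)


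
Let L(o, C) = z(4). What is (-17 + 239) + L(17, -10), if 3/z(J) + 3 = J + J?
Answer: 1113/5 ≈ 222.60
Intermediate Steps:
z(J) = 3/(-3 + 2*J) (z(J) = 3/(-3 + (J + J)) = 3/(-3 + 2*J))
L(o, C) = ⅗ (L(o, C) = 3/(-3 + 2*4) = 3/(-3 + 8) = 3/5 = 3*(⅕) = ⅗)
(-17 + 239) + L(17, -10) = (-17 + 239) + ⅗ = 222 + ⅗ = 1113/5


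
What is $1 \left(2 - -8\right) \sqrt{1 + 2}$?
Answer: $10 \sqrt{3} \approx 17.32$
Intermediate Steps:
$1 \left(2 - -8\right) \sqrt{1 + 2} = 1 \left(2 + 8\right) \sqrt{3} = 1 \cdot 10 \sqrt{3} = 10 \sqrt{3}$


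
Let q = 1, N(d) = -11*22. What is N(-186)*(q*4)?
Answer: -968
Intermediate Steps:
N(d) = -242
N(-186)*(q*4) = -242*4 = -968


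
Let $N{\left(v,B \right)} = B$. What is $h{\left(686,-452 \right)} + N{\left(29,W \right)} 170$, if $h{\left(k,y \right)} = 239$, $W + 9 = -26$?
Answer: $-5711$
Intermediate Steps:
$W = -35$ ($W = -9 - 26 = -35$)
$h{\left(686,-452 \right)} + N{\left(29,W \right)} 170 = 239 - 5950 = -5711$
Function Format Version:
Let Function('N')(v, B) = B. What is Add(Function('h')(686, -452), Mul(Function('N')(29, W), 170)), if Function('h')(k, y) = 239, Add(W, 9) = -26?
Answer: -5711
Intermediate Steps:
W = -35 (W = Add(-9, -26) = -35)
Add(Function('h')(686, -452), Mul(Function('N')(29, W), 170)) = Add(239, Mul(-35, 170)) = Add(239, -5950) = -5711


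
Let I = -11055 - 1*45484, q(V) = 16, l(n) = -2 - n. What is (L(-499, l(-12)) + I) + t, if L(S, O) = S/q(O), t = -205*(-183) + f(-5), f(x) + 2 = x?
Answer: -304995/16 ≈ -19062.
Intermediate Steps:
f(x) = -2 + x
t = 37508 (t = -205*(-183) + (-2 - 5) = 37515 - 7 = 37508)
L(S, O) = S/16
I = -56539 (I = -11055 - 45484 = -56539)
(L(-499, l(-12)) + I) + t = ((1/16)*(-499) - 56539) + 37508 = (-499/16 - 56539) + 37508 = -905123/16 + 37508 = -304995/16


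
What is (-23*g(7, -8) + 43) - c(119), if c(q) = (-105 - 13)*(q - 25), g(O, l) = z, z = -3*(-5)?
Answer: 10790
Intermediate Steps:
z = 15
g(O, l) = 15
c(q) = 2950 - 118*q (c(q) = -118*(-25 + q) = 2950 - 118*q)
(-23*g(7, -8) + 43) - c(119) = (-23*15 + 43) - (2950 - 118*119) = (-345 + 43) - (2950 - 14042) = -302 - 1*(-11092) = -302 + 11092 = 10790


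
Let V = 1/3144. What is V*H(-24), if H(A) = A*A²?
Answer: -576/131 ≈ -4.3969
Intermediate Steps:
H(A) = A³
V = 1/3144 ≈ 0.00031807
V*H(-24) = (1/3144)*(-24)³ = (1/3144)*(-13824) = -576/131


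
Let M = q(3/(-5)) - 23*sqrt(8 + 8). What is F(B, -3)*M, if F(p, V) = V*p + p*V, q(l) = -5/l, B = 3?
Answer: 1506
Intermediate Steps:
F(p, V) = 2*V*p (F(p, V) = V*p + V*p = 2*V*p)
M = -251/3 (M = -5/(3/(-5)) - 23*sqrt(8 + 8) = -5/(3*(-1/5)) - 23*sqrt(16) = -5/(-3/5) - 23*4 = -5*(-5/3) - 92 = 25/3 - 92 = -251/3 ≈ -83.667)
F(B, -3)*M = (2*(-3)*3)*(-251/3) = -18*(-251/3) = 1506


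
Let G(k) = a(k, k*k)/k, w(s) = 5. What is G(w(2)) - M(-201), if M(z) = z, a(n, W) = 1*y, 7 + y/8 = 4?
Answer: 981/5 ≈ 196.20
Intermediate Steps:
y = -24 (y = -56 + 8*4 = -56 + 32 = -24)
a(n, W) = -24 (a(n, W) = 1*(-24) = -24)
G(k) = -24/k
G(w(2)) - M(-201) = -24/5 - 1*(-201) = -24*⅕ + 201 = -24/5 + 201 = 981/5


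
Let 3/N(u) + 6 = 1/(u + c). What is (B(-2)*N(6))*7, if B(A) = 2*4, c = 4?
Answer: -1680/59 ≈ -28.475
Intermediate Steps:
B(A) = 8
N(u) = 3/(-6 + 1/(4 + u)) (N(u) = 3/(-6 + 1/(u + 4)) = 3/(-6 + 1/(4 + u)))
(B(-2)*N(6))*7 = (8*(3*(-4 - 1*6)/(23 + 6*6)))*7 = (8*(3*(-4 - 6)/(23 + 36)))*7 = (8*(3*(-10)/59))*7 = (8*(3*(1/59)*(-10)))*7 = (8*(-30/59))*7 = -240/59*7 = -1680/59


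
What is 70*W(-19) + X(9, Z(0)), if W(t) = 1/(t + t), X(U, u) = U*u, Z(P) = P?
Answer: -35/19 ≈ -1.8421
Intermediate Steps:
W(t) = 1/(2*t)
70*W(-19) + X(9, Z(0)) = 70*((½)/(-19)) + 9*0 = 70*((½)*(-1/19)) + 0 = 70*(-1/38) + 0 = -35/19 + 0 = -35/19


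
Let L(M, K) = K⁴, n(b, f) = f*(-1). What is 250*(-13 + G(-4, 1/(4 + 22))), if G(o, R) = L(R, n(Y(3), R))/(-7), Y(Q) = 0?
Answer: -5198102125/1599416 ≈ -3250.0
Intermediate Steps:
n(b, f) = -f
G(o, R) = -R⁴/7 (G(o, R) = (-R)⁴/(-7) = R⁴*(-⅐) = -R⁴/7)
250*(-13 + G(-4, 1/(4 + 22))) = 250*(-13 - 1/(7*(4 + 22)⁴)) = 250*(-13 - (1/26)⁴/7) = 250*(-13 - ⅐*1/456976) = 250*(-13 - 1/3198832) = 250*(-41584817/3198832) = -5198102125/1599416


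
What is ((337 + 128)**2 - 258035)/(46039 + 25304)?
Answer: -41810/71343 ≈ -0.58604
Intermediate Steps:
((337 + 128)**2 - 258035)/(46039 + 25304) = (465**2 - 258035)/71343 = (216225 - 258035)*(1/71343) = -41810*1/71343 = -41810/71343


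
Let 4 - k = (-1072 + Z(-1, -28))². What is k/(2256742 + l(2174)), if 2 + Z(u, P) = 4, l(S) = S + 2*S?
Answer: -35778/70727 ≈ -0.50586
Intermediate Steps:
l(S) = 3*S
Z(u, P) = 2 (Z(u, P) = -2 + 4 = 2)
k = -1144896 (k = 4 - (-1072 + 2)² = 4 - 1*(-1070)² = 4 - 1*1144900 = 4 - 1144900 = -1144896)
k/(2256742 + l(2174)) = -1144896/(2256742 + 3*2174) = -1144896/(2256742 + 6522) = -1144896/2263264 = -1144896*1/2263264 = -35778/70727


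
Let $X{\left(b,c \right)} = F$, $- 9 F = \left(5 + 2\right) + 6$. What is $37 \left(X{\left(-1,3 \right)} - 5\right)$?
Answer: $- \frac{2146}{9} \approx -238.44$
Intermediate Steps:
$F = - \frac{13}{9}$ ($F = - \frac{\left(5 + 2\right) + 6}{9} = - \frac{7 + 6}{9} = \left(- \frac{1}{9}\right) 13 = - \frac{13}{9} \approx -1.4444$)
$X{\left(b,c \right)} = - \frac{13}{9}$
$37 \left(X{\left(-1,3 \right)} - 5\right) = 37 \left(- \frac{13}{9} - 5\right) = 37 \left(- \frac{58}{9}\right) = - \frac{2146}{9}$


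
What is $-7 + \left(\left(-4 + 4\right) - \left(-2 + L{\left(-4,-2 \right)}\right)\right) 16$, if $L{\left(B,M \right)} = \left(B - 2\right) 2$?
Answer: $217$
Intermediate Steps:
$L{\left(B,M \right)} = -4 + 2 B$ ($L{\left(B,M \right)} = \left(-2 + B\right) 2 = -4 + 2 B$)
$-7 + \left(\left(-4 + 4\right) - \left(-2 + L{\left(-4,-2 \right)}\right)\right) 16 = -7 + \left(\left(-4 + 4\right) + \left(4 - \left(\left(-4 + 2 \left(-4\right)\right) + 2\right)\right)\right) 16 = -7 + \left(0 + \left(4 - \left(\left(-4 - 8\right) + 2\right)\right)\right) 16 = -7 + \left(0 + \left(4 - \left(-12 + 2\right)\right)\right) 16 = -7 + \left(0 + \left(4 - -10\right)\right) 16 = -7 + \left(0 + \left(4 + 10\right)\right) 16 = -7 + \left(0 + 14\right) 16 = -7 + 14 \cdot 16 = -7 + 224 = 217$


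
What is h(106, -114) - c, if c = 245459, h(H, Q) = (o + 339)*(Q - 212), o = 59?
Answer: -375207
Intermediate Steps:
h(H, Q) = -84376 + 398*Q (h(H, Q) = (59 + 339)*(Q - 212) = 398*(-212 + Q) = -84376 + 398*Q)
h(106, -114) - c = (-84376 + 398*(-114)) - 1*245459 = (-84376 - 45372) - 245459 = -129748 - 245459 = -375207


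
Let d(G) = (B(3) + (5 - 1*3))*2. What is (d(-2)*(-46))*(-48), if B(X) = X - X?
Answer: 8832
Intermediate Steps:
B(X) = 0
d(G) = 4 (d(G) = (0 + (5 - 1*3))*2 = (0 + (5 - 3))*2 = (0 + 2)*2 = 2*2 = 4)
(d(-2)*(-46))*(-48) = (4*(-46))*(-48) = -184*(-48) = 8832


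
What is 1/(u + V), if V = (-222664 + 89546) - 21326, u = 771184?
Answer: 1/616740 ≈ 1.6214e-6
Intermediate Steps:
V = -154444 (V = -133118 - 21326 = -154444)
1/(u + V) = 1/(771184 - 154444) = 1/616740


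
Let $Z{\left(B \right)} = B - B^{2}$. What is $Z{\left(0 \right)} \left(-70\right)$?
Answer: $0$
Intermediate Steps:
$Z{\left(0 \right)} \left(-70\right) = 0 \left(1 - 0\right) \left(-70\right) = 0 \left(1 + 0\right) \left(-70\right) = 0 \cdot 1 \left(-70\right) = 0 \left(-70\right) = 0$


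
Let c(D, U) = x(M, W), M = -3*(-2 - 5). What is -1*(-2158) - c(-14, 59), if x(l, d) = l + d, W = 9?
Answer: 2128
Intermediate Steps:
M = 21 (M = -3*(-7) = 21)
x(l, d) = d + l
c(D, U) = 30 (c(D, U) = 9 + 21 = 30)
-1*(-2158) - c(-14, 59) = -1*(-2158) - 1*30 = 2158 - 30 = 2128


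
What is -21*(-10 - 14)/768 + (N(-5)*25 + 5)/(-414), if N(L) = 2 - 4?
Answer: 563/736 ≈ 0.76495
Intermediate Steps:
N(L) = -2
-21*(-10 - 14)/768 + (N(-5)*25 + 5)/(-414) = -21*(-10 - 14)/768 + (-2*25 + 5)/(-414) = -21*(-24)*(1/768) + (-50 + 5)*(-1/414) = 504*(1/768) - 45*(-1/414) = 21/32 + 5/46 = 563/736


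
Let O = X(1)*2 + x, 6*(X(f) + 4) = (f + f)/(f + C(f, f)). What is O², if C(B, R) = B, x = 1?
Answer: 400/9 ≈ 44.444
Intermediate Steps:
X(f) = -23/6 (X(f) = -4 + ((f + f)/(f + f))/6 = -4 + ((2*f)/((2*f)))/6 = -4 + ((2*f)*(1/(2*f)))/6 = -4 + (⅙)*1 = -4 + ⅙ = -23/6)
O = -20/3 (O = -23/6*2 + 1 = -23/3 + 1 = -20/3 ≈ -6.6667)
O² = (-20/3)² = 400/9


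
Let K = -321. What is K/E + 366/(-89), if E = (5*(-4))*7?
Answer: -22671/12460 ≈ -1.8195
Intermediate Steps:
E = -140 (E = -20*7 = -140)
K/E + 366/(-89) = -321/(-140) + 366/(-89) = -321*(-1/140) + 366*(-1/89) = 321/140 - 366/89 = -22671/12460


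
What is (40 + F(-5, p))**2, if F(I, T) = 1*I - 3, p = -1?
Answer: 1024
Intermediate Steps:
F(I, T) = -3 + I (F(I, T) = I - 3 = -3 + I)
(40 + F(-5, p))**2 = (40 + (-3 - 5))**2 = (40 - 8)**2 = 32**2 = 1024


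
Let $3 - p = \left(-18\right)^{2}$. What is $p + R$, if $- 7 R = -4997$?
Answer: $\frac{2750}{7} \approx 392.86$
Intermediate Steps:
$R = \frac{4997}{7}$ ($R = \left(- \frac{1}{7}\right) \left(-4997\right) = \frac{4997}{7} \approx 713.86$)
$p = -321$ ($p = 3 - \left(-18\right)^{2} = 3 - 324 = -321$)
$p + R = -321 + \frac{4997}{7} = \frac{2750}{7}$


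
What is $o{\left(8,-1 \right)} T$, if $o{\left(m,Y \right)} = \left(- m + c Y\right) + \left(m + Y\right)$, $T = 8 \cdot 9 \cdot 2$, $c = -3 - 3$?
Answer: $720$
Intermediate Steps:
$c = -6$
$T = 144$ ($T = 72 \cdot 2 = 144$)
$o{\left(m,Y \right)} = - 5 Y$ ($o{\left(m,Y \right)} = \left(- m - 6 Y\right) + \left(m + Y\right) = \left(- m - 6 Y\right) + \left(Y + m\right) = - 5 Y$)
$o{\left(8,-1 \right)} T = \left(-5\right) \left(-1\right) 144 = 5 \cdot 144 = 720$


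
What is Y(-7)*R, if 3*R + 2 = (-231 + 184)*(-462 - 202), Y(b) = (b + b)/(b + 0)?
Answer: 20804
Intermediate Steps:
Y(b) = 2 (Y(b) = (2*b)/b = 2)
R = 10402 (R = -2/3 + ((-231 + 184)*(-462 - 202))/3 = -2/3 + (-47*(-664))/3 = -2/3 + (1/3)*31208 = -2/3 + 31208/3 = 10402)
Y(-7)*R = 2*10402 = 20804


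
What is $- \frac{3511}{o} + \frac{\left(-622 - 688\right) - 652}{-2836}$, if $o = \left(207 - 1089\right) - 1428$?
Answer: $\frac{1811177}{818895} \approx 2.2117$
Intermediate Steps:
$o = -2310$ ($o = -882 - 1428 = -2310$)
$- \frac{3511}{o} + \frac{\left(-622 - 688\right) - 652}{-2836} = - \frac{3511}{-2310} + \frac{\left(-622 - 688\right) - 652}{-2836} = \left(-3511\right) \left(- \frac{1}{2310}\right) + \left(-1310 - 652\right) \left(- \frac{1}{2836}\right) = \frac{3511}{2310} - - \frac{981}{1418} = \frac{3511}{2310} + \frac{981}{1418} = \frac{1811177}{818895}$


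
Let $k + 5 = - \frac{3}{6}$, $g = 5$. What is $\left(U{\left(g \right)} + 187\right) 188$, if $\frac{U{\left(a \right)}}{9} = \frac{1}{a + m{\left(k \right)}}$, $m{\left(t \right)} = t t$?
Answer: $35204$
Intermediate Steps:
$k = - \frac{11}{2}$ ($k = -5 - \frac{3}{6} = -5 - \frac{1}{2} = - \frac{11}{2} \approx -5.5$)
$m{\left(t \right)} = t^{2}$
$U{\left(a \right)} = \frac{9}{\frac{121}{4} + a}$ ($U{\left(a \right)} = \frac{9}{a + \left(- \frac{11}{2}\right)^{2}} = \frac{9}{a + \frac{121}{4}} = \frac{9}{\frac{121}{4} + a}$)
$\left(U{\left(g \right)} + 187\right) 188 = \left(\frac{36}{121 + 4 \cdot 5} + 187\right) 188 = \left(\frac{36}{121 + 20} + 187\right) 188 = \left(\frac{36}{141} + 187\right) 188 = \left(36 \cdot \frac{1}{141} + 187\right) 188 = \left(\frac{12}{47} + 187\right) 188 = \frac{8801}{47} \cdot 188 = 35204$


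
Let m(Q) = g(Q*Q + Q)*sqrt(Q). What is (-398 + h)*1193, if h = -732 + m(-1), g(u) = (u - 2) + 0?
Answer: -1348090 - 2386*I ≈ -1.3481e+6 - 2386.0*I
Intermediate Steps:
g(u) = -2 + u (g(u) = (-2 + u) + 0 = -2 + u)
m(Q) = sqrt(Q)*(-2 + Q + Q**2) (m(Q) = (-2 + (Q*Q + Q))*sqrt(Q) = (-2 + (Q**2 + Q))*sqrt(Q) = (-2 + (Q + Q**2))*sqrt(Q) = (-2 + Q + Q**2)*sqrt(Q) = sqrt(Q)*(-2 + Q + Q**2))
h = -732 - 2*I (h = -732 + sqrt(-1)*(-2 - (1 - 1)) = -732 + I*(-2 - 1*0) = -732 + I*(-2 + 0) = -732 + I*(-2) = -732 - 2*I ≈ -732.0 - 2.0*I)
(-398 + h)*1193 = (-398 + (-732 - 2*I))*1193 = (-1130 - 2*I)*1193 = -1348090 - 2386*I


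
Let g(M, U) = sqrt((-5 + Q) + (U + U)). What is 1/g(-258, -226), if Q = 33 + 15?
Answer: -I*sqrt(409)/409 ≈ -0.049447*I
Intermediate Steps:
Q = 48
g(M, U) = sqrt(43 + 2*U) (g(M, U) = sqrt((-5 + 48) + (U + U)) = sqrt(43 + 2*U))
1/g(-258, -226) = 1/(sqrt(43 + 2*(-226))) = 1/(sqrt(43 - 452)) = 1/(sqrt(-409)) = 1/(I*sqrt(409)) = -I*sqrt(409)/409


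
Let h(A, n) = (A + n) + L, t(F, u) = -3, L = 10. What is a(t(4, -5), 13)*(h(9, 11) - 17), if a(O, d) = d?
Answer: 169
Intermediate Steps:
h(A, n) = 10 + A + n (h(A, n) = (A + n) + 10 = 10 + A + n)
a(t(4, -5), 13)*(h(9, 11) - 17) = 13*((10 + 9 + 11) - 17) = 13*(30 - 17) = 13*13 = 169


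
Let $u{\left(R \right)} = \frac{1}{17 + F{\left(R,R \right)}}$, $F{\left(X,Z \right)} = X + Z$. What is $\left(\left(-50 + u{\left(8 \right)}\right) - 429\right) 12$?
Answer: $- \frac{63224}{11} \approx -5747.6$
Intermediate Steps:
$u{\left(R \right)} = \frac{1}{17 + 2 R}$ ($u{\left(R \right)} = \frac{1}{17 + \left(R + R\right)} = \frac{1}{17 + 2 R}$)
$\left(\left(-50 + u{\left(8 \right)}\right) - 429\right) 12 = \left(\left(-50 + \frac{1}{17 + 2 \cdot 8}\right) - 429\right) 12 = \left(\left(-50 + \frac{1}{17 + 16}\right) - 429\right) 12 = \left(\left(-50 + \frac{1}{33}\right) - 429\right) 12 = \left(- \frac{1649}{33} - 429\right) 12 = \left(- \frac{15806}{33}\right) 12 = - \frac{63224}{11}$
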